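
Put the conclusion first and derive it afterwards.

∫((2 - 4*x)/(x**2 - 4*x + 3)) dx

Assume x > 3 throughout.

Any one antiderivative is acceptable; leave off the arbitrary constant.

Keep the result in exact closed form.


The answer is -5*log(x - 3) + log(x - 1).
Step 1. Decompose ∫((2 - 4*x)/(x**2 - 4*x + 3)) dx by partial fractions, (2 - 4*x)/(x**2 - 4*x + 3) = 1/(x - 1) - 5/(x - 3): now ∫(-5/(x - 3)) dx + ∫(1/(x - 1)) dx.
Step 2. Evaluate the standard form [assuming x > 1]: now log(x - 1) + ∫(-5/(x - 3)) dx.
Step 3. Evaluate the standard form [assuming x > 3]: now -5*log(x - 3) + log(x - 1).
Answer: -5*log(x - 3) + log(x - 1).


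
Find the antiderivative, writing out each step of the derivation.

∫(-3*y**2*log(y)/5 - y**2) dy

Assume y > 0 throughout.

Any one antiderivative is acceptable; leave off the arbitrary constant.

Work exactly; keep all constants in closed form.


Step 1. Rewrite: now ∫(-y**2) dy + ∫(-3*y**2*log(y)/5) dy.
Step 2. Integrate ∫(-3*y**2*log(y)/5) dy by parts with u = log(y), dv = (-3*y**2/5) dy, so v = -y**3/5 [assuming y > 0]: now -y**3*log(y)/5 + ∫(-y**2) dy + ∫(y**2/5) dy.
Step 3. Evaluate the standard form: now -y**3*log(y)/5 + y**3/15 + ∫(-y**2) dy.
Step 4. Evaluate the standard form: now -y**3*log(y)/5 - 4*y**3/15.
Answer: -y**3*log(y)/5 - 4*y**3/15.


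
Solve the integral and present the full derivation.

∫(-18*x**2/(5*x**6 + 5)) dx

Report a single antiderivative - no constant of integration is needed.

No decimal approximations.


Step 1. Substitute u = x**3, turning ∫(-18*x**2/(5*x**6 + 5)) dx into ∫(-6/(5*(u**2 + 1))) du: now ∫(-6/(5*(u**2 + 1))) du.
Step 2. Evaluate the standard form: now -6*atan(u)/5.
Step 3. Substitute back u = x**3: now -6*atan(x**3)/5.
Answer: -6*atan(x**3)/5.


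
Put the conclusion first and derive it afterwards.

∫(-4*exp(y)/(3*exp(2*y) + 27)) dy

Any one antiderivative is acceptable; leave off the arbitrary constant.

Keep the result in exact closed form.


The answer is -4*atan(exp(y)/3)/9.
Step 1. Substitute u = exp(y), turning ∫(-4*exp(y)/(3*exp(2*y) + 27)) dy into ∫(-4/(3*(u**2 + 9))) du: now ∫(-4/(3*(u**2 + 9))) du.
Step 2. Evaluate the standard form: now -4*atan(u/3)/9.
Step 3. Substitute back u = exp(y): now -4*atan(exp(y)/3)/9.
Answer: -4*atan(exp(y)/3)/9.


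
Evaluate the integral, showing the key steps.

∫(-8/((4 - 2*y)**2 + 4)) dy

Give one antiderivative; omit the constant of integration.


Step 1. Substitute u = 4 - 2*y, turning ∫(-8/((4 - 2*y)**2 + 4)) dy into ∫(4/(u**2 + 4)) du: now ∫(4/(u**2 + 4)) du.
Step 2. Evaluate the standard form: now 2*atan(u/2).
Step 3. Substitute back u = 4 - 2*y: now -2*atan(y - 2).
Answer: -2*atan(y - 2).


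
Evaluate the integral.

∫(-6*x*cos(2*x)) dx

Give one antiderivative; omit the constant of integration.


Answer: -3*x*sin(2*x) - 3*cos(2*x)/2.


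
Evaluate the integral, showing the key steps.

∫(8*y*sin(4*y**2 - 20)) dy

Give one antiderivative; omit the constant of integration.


Step 1. Substitute u = y**2 - 5, turning ∫(8*y*sin(4*y**2 - 20)) dy into ∫(4*sin(4*u)) du: now ∫(4*sin(4*u)) du.
Step 2. Evaluate the standard form: now -cos(4*u).
Step 3. Substitute back u = y**2 - 5: now -cos(4*y**2 - 20).
Answer: -cos(4*y**2 - 20).


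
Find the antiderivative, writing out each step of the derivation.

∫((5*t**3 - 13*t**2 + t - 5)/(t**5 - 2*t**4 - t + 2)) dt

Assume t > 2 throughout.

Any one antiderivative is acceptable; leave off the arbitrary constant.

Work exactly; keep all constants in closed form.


Step 1. Decompose ∫((5*t**3 - 13*t**2 + t - 5)/(t**5 - 2*t**4 - t + 2)) dt by partial fractions, (5*t**3 - 13*t**2 + t - 5)/(t**5 - 2*t**4 - t + 2) = 2/(t**2 + 1) - 2/(t + 1) + 3/(t - 1) - 1/(t - 2): now ∫(-1/(t - 2)) dt + ∫(3/(t - 1)) dt + ∫(-2/(t + 1)) dt + ∫(2/(t**2 + 1)) dt.
Step 2. Evaluate the standard form [assuming t > 1]: now 3*log(t - 1) + ∫(-1/(t - 2)) dt + ∫(-2/(t + 1)) dt + ∫(2/(t**2 + 1)) dt.
Step 3. Evaluate the standard form [assuming t > 2]: now -log(t - 2) + 3*log(t - 1) + ∫(-2/(t + 1)) dt + ∫(2/(t**2 + 1)) dt.
Step 4. Evaluate the standard form [assuming t > -1]: now -log(t - 2) + 3*log(t - 1) - 2*log(t + 1) + ∫(2/(t**2 + 1)) dt.
Step 5. Evaluate the standard form: now -log(t - 2) + 3*log(t - 1) - 2*log(t + 1) + 2*atan(t).
Answer: -log(t - 2) + 3*log(t - 1) - 2*log(t + 1) + 2*atan(t).


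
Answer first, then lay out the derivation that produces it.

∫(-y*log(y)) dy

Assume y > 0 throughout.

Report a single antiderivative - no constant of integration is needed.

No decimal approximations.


The answer is -y**2*log(y)/2 + y**2/4.
Step 1. Integrate ∫(-y*log(y)) dy by parts with u = log(y), dv = (-y) dy, so v = -y**2/2 [assuming y > 0]: now -y**2*log(y)/2 + ∫(y/2) dy.
Step 2. Evaluate the standard form: now -y**2*log(y)/2 + y**2/4.
Answer: -y**2*log(y)/2 + y**2/4.


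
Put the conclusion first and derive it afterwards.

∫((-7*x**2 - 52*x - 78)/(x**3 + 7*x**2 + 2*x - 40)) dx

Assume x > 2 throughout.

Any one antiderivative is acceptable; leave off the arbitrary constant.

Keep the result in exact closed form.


The answer is -5*log(x - 2) - 3*log(x + 4) + log(x + 5).
Step 1. Decompose ∫((-7*x**2 - 52*x - 78)/(x**3 + 7*x**2 + 2*x - 40)) dx by partial fractions, (-7*x**2 - 52*x - 78)/(x**3 + 7*x**2 + 2*x - 40) = 1/(x + 5) - 3/(x + 4) - 5/(x - 2): now ∫(-5/(x - 2)) dx + ∫(-3/(x + 4)) dx + ∫(1/(x + 5)) dx.
Step 2. Evaluate the standard form [assuming x > 2]: now -5*log(x - 2) + ∫(-3/(x + 4)) dx + ∫(1/(x + 5)) dx.
Step 3. Evaluate the standard form [assuming x > -4]: now -5*log(x - 2) - 3*log(x + 4) + ∫(1/(x + 5)) dx.
Step 4. Evaluate the standard form [assuming x > -5]: now -5*log(x - 2) - 3*log(x + 4) + log(x + 5).
Answer: -5*log(x - 2) - 3*log(x + 4) + log(x + 5).


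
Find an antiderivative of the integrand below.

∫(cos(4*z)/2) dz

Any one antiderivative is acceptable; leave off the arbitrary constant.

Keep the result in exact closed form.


Answer: sin(4*z)/8.


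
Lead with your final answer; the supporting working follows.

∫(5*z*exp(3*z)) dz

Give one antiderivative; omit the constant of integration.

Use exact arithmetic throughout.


The answer is 5*z*exp(3*z)/3 - 5*exp(3*z)/9.
Step 1. Integrate ∫(5*z*exp(3*z)) dz by parts with u = z, dv = (5*exp(3*z)) dz, so v = 5*exp(3*z)/3: now 5*z*exp(3*z)/3 + ∫(-5*exp(3*z)/3) dz.
Step 2. Evaluate the standard form: now 5*z*exp(3*z)/3 - 5*exp(3*z)/9.
Answer: 5*z*exp(3*z)/3 - 5*exp(3*z)/9.


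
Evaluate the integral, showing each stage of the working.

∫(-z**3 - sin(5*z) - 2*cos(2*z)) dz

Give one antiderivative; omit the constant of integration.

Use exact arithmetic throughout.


Step 1. Rewrite: now ∫(-z**3) dz + ∫(-sin(5*z)) dz + ∫(-2*cos(2*z)) dz.
Step 2. Evaluate the standard form: now -sin(2*z) + ∫(-z**3) dz + ∫(-sin(5*z)) dz.
Step 3. Evaluate the standard form: now -sin(2*z) + cos(5*z)/5 + ∫(-z**3) dz.
Step 4. Evaluate the standard form: now -z**4/4 - sin(2*z) + cos(5*z)/5.
Answer: -z**4/4 - sin(2*z) + cos(5*z)/5.


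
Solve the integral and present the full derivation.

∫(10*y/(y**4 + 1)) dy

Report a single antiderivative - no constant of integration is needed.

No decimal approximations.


Step 1. Substitute u = y**2, turning ∫(10*y/(y**4 + 1)) dy into ∫(5/(u**2 + 1)) du: now ∫(5/(u**2 + 1)) du.
Step 2. Evaluate the standard form: now 5*atan(u).
Step 3. Substitute back u = y**2: now 5*atan(y**2).
Answer: 5*atan(y**2).


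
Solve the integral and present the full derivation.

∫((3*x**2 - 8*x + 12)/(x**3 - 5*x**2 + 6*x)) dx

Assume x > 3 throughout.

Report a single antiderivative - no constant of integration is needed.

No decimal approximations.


Step 1. Decompose ∫((3*x**2 - 8*x + 12)/(x**3 - 5*x**2 + 6*x)) dx by partial fractions, (3*x**2 - 8*x + 12)/(x**3 - 5*x**2 + 6*x) = -4/(x - 2) + 5/(x - 3) + 2/x: now ∫(2/x) dx + ∫(5/(x - 3)) dx + ∫(-4/(x - 2)) dx.
Step 2. Evaluate the standard form [assuming x > 3]: now 5*log(x - 3) + ∫(2/x) dx + ∫(-4/(x - 2)) dx.
Step 3. Evaluate the standard form [assuming x > 2]: now 5*log(x - 3) - 4*log(x - 2) + ∫(2/x) dx.
Step 4. Evaluate the standard form [assuming x > 0]: now 2*log(x) + 5*log(x - 3) - 4*log(x - 2).
Answer: 2*log(x) + 5*log(x - 3) - 4*log(x - 2).


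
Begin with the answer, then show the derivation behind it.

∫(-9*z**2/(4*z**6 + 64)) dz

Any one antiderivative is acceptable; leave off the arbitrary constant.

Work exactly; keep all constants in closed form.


The answer is -3*atan(z**3/4)/16.
Step 1. Substitute u = z**3, turning ∫(-9*z**2/(4*z**6 + 64)) dz into ∫(-3/(4*(u**2 + 16))) du: now ∫(-3/(4*(u**2 + 16))) du.
Step 2. Evaluate the standard form: now -3*atan(u/4)/16.
Step 3. Substitute back u = z**3: now -3*atan(z**3/4)/16.
Answer: -3*atan(z**3/4)/16.


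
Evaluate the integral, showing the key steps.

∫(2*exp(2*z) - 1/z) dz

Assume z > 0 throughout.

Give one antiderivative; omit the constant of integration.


Step 1. Rewrite: now ∫(-1/z) dz + ∫(2*exp(2*z)) dz.
Step 2. Evaluate the standard form [assuming z > 0]: now -log(z) + ∫(2*exp(2*z)) dz.
Step 3. Evaluate the standard form: now exp(2*z) - log(z).
Answer: exp(2*z) - log(z).


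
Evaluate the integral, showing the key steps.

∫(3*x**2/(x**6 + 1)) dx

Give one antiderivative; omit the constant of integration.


Step 1. Substitute u = x**3, turning ∫(3*x**2/(x**6 + 1)) dx into ∫(1/(u**2 + 1)) du: now ∫(1/(u**2 + 1)) du.
Step 2. Evaluate the standard form: now atan(u).
Step 3. Substitute back u = x**3: now atan(x**3).
Answer: atan(x**3).


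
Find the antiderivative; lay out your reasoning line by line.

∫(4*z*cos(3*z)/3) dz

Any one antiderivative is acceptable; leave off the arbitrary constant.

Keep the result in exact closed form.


Step 1. Integrate ∫(4*z*cos(3*z)/3) dz by parts with u = z, dv = (4*cos(3*z)/3) dz, so v = 4*sin(3*z)/9: now 4*z*sin(3*z)/9 + ∫(-4*sin(3*z)/9) dz.
Step 2. Evaluate the standard form: now 4*z*sin(3*z)/9 + 4*cos(3*z)/27.
Answer: 4*z*sin(3*z)/9 + 4*cos(3*z)/27.


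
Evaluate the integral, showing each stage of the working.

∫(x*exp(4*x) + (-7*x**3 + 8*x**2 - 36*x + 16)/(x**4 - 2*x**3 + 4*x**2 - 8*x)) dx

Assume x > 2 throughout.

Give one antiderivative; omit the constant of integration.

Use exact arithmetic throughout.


Step 1. Rewrite: now ∫(x*exp(4*x)) dx + ∫((-7*x**3 + 8*x**2 - 36*x + 16)/(x**4 - 2*x**3 + 4*x**2 - 8*x)) dx.
Step 2. Decompose ∫((-7*x**3 + 8*x**2 - 36*x + 16)/(x**4 - 2*x**3 + 4*x**2 - 8*x)) dx by partial fractions, (-7*x**3 + 8*x**2 - 36*x + 16)/(x**4 - 2*x**3 + 4*x**2 - 8*x) = 4/(x**2 + 4) - 5/(x - 2) - 2/x: now ∫(-2/x) dx + ∫(x*exp(4*x)) dx + ∫(-5/(x - 2)) dx + ∫(4/(x**2 + 4)) dx.
Step 3. Evaluate the standard form [assuming x > 2]: now -5*log(x - 2) + ∫(-2/x) dx + ∫(x*exp(4*x)) dx + ∫(4/(x**2 + 4)) dx.
Step 4. Evaluate the standard form [assuming x > 0]: now -2*log(x) - 5*log(x - 2) + ∫(x*exp(4*x)) dx + ∫(4/(x**2 + 4)) dx.
Step 5. Evaluate the standard form: now -2*log(x) - 5*log(x - 2) + 2*atan(x/2) + ∫(x*exp(4*x)) dx.
Step 6. Integrate ∫(x*exp(4*x)) dx by parts with u = x, dv = (exp(4*x)) dx, so v = exp(4*x)/4: now x*exp(4*x)/4 - 2*log(x) - 5*log(x - 2) + 2*atan(x/2) + ∫(-exp(4*x)/4) dx.
Step 7. Evaluate the standard form: now x*exp(4*x)/4 - exp(4*x)/16 - 2*log(x) - 5*log(x - 2) + 2*atan(x/2).
Answer: x*exp(4*x)/4 - exp(4*x)/16 - 2*log(x) - 5*log(x - 2) + 2*atan(x/2).


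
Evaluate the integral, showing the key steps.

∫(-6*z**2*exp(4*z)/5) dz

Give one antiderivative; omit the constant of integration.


Step 1. Integrate ∫(-6*z**2*exp(4*z)/5) dz by parts with u = z**2, dv = (-6*exp(4*z)/5) dz, so v = -3*exp(4*z)/10: now -3*z**2*exp(4*z)/10 + ∫(3*z*exp(4*z)/5) dz.
Step 2. Integrate ∫(3*z*exp(4*z)/5) dz by parts with u = z, dv = (3*exp(4*z)/5) dz, so v = 3*exp(4*z)/20: now -3*z**2*exp(4*z)/10 + 3*z*exp(4*z)/20 + ∫(-3*exp(4*z)/20) dz.
Step 3. Evaluate the standard form: now -3*z**2*exp(4*z)/10 + 3*z*exp(4*z)/20 - 3*exp(4*z)/80.
Answer: -3*z**2*exp(4*z)/10 + 3*z*exp(4*z)/20 - 3*exp(4*z)/80.


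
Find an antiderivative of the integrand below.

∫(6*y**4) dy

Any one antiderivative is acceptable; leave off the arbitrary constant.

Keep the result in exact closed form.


Answer: 6*y**5/5.


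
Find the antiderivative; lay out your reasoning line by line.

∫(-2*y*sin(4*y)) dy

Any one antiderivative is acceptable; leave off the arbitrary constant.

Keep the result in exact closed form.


Step 1. Integrate ∫(-2*y*sin(4*y)) dy by parts with u = y, dv = (-2*sin(4*y)) dy, so v = cos(4*y)/2: now y*cos(4*y)/2 + ∫(-cos(4*y)/2) dy.
Step 2. Evaluate the standard form: now y*cos(4*y)/2 - sin(4*y)/8.
Answer: y*cos(4*y)/2 - sin(4*y)/8.


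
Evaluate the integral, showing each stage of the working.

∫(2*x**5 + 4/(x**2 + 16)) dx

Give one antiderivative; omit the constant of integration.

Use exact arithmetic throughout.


Step 1. Rewrite: now ∫(2*x**5) dx + ∫(4/(x**2 + 16)) dx.
Step 2. Evaluate the standard form: now x**6/3 + ∫(4/(x**2 + 16)) dx.
Step 3. Evaluate the standard form: now x**6/3 + atan(x/4).
Answer: x**6/3 + atan(x/4).


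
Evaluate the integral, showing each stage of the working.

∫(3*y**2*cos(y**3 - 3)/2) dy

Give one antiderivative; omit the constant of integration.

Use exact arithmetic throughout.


Step 1. Substitute u = y**3 - 3, turning ∫(3*y**2*cos(y**3 - 3)/2) dy into ∫(cos(u)/2) du: now ∫(cos(u)/2) du.
Step 2. Evaluate the standard form: now sin(u)/2.
Step 3. Substitute back u = y**3 - 3: now sin(y**3 - 3)/2.
Answer: sin(y**3 - 3)/2.


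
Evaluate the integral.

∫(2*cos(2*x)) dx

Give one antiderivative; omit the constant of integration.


Answer: sin(2*x).


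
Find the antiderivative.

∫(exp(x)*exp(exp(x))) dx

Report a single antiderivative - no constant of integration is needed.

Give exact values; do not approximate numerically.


Answer: exp(exp(x)).


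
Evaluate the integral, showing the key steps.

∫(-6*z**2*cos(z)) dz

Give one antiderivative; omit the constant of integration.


Step 1. Integrate ∫(-6*z**2*cos(z)) dz by parts with u = z**2, dv = (-6*cos(z)) dz, so v = -6*sin(z): now -6*z**2*sin(z) + ∫(12*z*sin(z)) dz.
Step 2. Integrate ∫(12*z*sin(z)) dz by parts with u = z, dv = (12*sin(z)) dz, so v = -12*cos(z): now -6*z**2*sin(z) - 12*z*cos(z) + ∫(12*cos(z)) dz.
Step 3. Evaluate the standard form: now -6*z**2*sin(z) - 12*z*cos(z) + 12*sin(z).
Answer: -6*z**2*sin(z) - 12*z*cos(z) + 12*sin(z).


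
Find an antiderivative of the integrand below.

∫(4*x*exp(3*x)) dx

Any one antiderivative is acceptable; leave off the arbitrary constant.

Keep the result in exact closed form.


Answer: 4*x*exp(3*x)/3 - 4*exp(3*x)/9.


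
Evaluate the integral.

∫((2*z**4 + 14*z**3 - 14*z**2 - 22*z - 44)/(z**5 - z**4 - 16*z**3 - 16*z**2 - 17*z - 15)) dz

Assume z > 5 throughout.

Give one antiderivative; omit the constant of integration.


Answer: 2*log(z - 5) + 2*log(z + 1) - 2*log(z + 3) + 2*atan(z).


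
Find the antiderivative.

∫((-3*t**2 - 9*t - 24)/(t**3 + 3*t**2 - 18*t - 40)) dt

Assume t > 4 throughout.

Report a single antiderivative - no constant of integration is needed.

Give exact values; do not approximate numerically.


Answer: -2*log(t - 4) + log(t + 2) - 2*log(t + 5).


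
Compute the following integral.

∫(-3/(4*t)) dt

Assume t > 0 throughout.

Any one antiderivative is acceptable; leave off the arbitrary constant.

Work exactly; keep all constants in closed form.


Answer: -3*log(t)/4.


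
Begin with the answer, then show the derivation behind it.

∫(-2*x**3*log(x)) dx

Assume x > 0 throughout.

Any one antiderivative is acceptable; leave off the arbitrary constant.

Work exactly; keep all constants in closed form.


The answer is -x**4*log(x)/2 + x**4/8.
Step 1. Integrate ∫(-2*x**3*log(x)) dx by parts with u = log(x), dv = (-2*x**3) dx, so v = -x**4/2 [assuming x > 0]: now -x**4*log(x)/2 + ∫(x**3/2) dx.
Step 2. Evaluate the standard form: now -x**4*log(x)/2 + x**4/8.
Answer: -x**4*log(x)/2 + x**4/8.


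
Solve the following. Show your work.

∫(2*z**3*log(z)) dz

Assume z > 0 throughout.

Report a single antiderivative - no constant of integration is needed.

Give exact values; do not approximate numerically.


Step 1. Integrate ∫(2*z**3*log(z)) dz by parts with u = log(z), dv = (2*z**3) dz, so v = z**4/2 [assuming z > 0]: now z**4*log(z)/2 + ∫(-z**3/2) dz.
Step 2. Evaluate the standard form: now z**4*log(z)/2 - z**4/8.
Answer: z**4*log(z)/2 - z**4/8.


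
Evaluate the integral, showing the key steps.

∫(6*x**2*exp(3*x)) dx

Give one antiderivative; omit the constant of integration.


Step 1. Integrate ∫(6*x**2*exp(3*x)) dx by parts with u = x**2, dv = (6*exp(3*x)) dx, so v = 2*exp(3*x): now 2*x**2*exp(3*x) + ∫(-4*x*exp(3*x)) dx.
Step 2. Integrate ∫(-4*x*exp(3*x)) dx by parts with u = x, dv = (-4*exp(3*x)) dx, so v = -4*exp(3*x)/3: now 2*x**2*exp(3*x) - 4*x*exp(3*x)/3 + ∫(4*exp(3*x)/3) dx.
Step 3. Evaluate the standard form: now 2*x**2*exp(3*x) - 4*x*exp(3*x)/3 + 4*exp(3*x)/9.
Answer: 2*x**2*exp(3*x) - 4*x*exp(3*x)/3 + 4*exp(3*x)/9.


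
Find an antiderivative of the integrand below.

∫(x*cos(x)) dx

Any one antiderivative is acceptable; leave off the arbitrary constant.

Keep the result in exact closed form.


Answer: x*sin(x) + cos(x).


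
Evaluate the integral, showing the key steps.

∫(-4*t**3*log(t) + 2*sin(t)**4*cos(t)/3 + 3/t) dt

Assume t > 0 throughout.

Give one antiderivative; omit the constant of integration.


Step 1. Rewrite: now ∫(3/t) dt + ∫(-4*t**3*log(t)) dt + ∫(2*sin(t)**4*cos(t)/3) dt.
Step 2. Integrate ∫(-4*t**3*log(t)) dt by parts with u = log(t), dv = (-4*t**3) dt, so v = -t**4 [assuming t > 0]: now -t**4*log(t) + ∫(3/t) dt + ∫(t**3) dt + ∫(2*sin(t)**4*cos(t)/3) dt.
Step 3. Evaluate the standard form: now -t**4*log(t) + t**4/4 + ∫(3/t) dt + ∫(2*sin(t)**4*cos(t)/3) dt.
Step 4. Evaluate the standard form [assuming t > 0]: now -t**4*log(t) + t**4/4 + 3*log(t) + ∫(2*sin(t)**4*cos(t)/3) dt.
Step 5. Substitute u = sin(t), turning ∫(2*sin(t)**4*cos(t)/3) dt into ∫(2*u**4/3) du: now -t**4*log(t) + t**4/4 + 3*log(t) + ∫(2*u**4/3) du.
Step 6. Evaluate the standard form: now -t**4*log(t) + t**4/4 + 2*u**5/15 + 3*log(t).
Step 7. Substitute back u = sin(t): now -t**4*log(t) + t**4/4 + 3*log(t) + 2*sin(t)**5/15.
Answer: -t**4*log(t) + t**4/4 + 3*log(t) + 2*sin(t)**5/15.


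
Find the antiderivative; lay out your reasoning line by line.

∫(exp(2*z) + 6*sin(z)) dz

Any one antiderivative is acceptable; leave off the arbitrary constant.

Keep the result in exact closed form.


Step 1. Rewrite: now ∫(exp(2*z)) dz + ∫(6*sin(z)) dz.
Step 2. Evaluate the standard form: now -6*cos(z) + ∫(exp(2*z)) dz.
Step 3. Evaluate the standard form: now exp(2*z)/2 - 6*cos(z).
Answer: exp(2*z)/2 - 6*cos(z).


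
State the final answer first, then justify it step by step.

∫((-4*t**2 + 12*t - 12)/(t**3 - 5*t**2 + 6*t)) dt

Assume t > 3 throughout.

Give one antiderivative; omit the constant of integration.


The answer is -2*log(t) - 4*log(t - 3) + 2*log(t - 2).
Step 1. Decompose ∫((-4*t**2 + 12*t - 12)/(t**3 - 5*t**2 + 6*t)) dt by partial fractions, (-4*t**2 + 12*t - 12)/(t**3 - 5*t**2 + 6*t) = 2/(t - 2) - 4/(t - 3) - 2/t: now ∫(-2/t) dt + ∫(-4/(t - 3)) dt + ∫(2/(t - 2)) dt.
Step 2. Evaluate the standard form [assuming t > 0]: now -2*log(t) + ∫(-4/(t - 3)) dt + ∫(2/(t - 2)) dt.
Step 3. Evaluate the standard form [assuming t > 2]: now -2*log(t) + 2*log(t - 2) + ∫(-4/(t - 3)) dt.
Step 4. Evaluate the standard form [assuming t > 3]: now -2*log(t) - 4*log(t - 3) + 2*log(t - 2).
Answer: -2*log(t) - 4*log(t - 3) + 2*log(t - 2).


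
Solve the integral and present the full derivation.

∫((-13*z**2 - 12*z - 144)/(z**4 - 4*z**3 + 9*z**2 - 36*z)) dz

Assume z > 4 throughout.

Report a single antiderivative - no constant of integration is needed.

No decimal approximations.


Step 1. Decompose ∫((-13*z**2 - 12*z - 144)/(z**4 - 4*z**3 + 9*z**2 - 36*z)) dz by partial fractions, (-13*z**2 - 12*z - 144)/(z**4 - 4*z**3 + 9*z**2 - 36*z) = 3/(z**2 + 9) - 4/(z - 4) + 4/z: now ∫(4/z) dz + ∫(-4/(z - 4)) dz + ∫(3/(z**2 + 9)) dz.
Step 2. Evaluate the standard form [assuming z > 0]: now 4*log(z) + ∫(-4/(z - 4)) dz + ∫(3/(z**2 + 9)) dz.
Step 3. Evaluate the standard form [assuming z > 4]: now 4*log(z) - 4*log(z - 4) + ∫(3/(z**2 + 9)) dz.
Step 4. Evaluate the standard form: now 4*log(z) - 4*log(z - 4) + atan(z/3).
Answer: 4*log(z) - 4*log(z - 4) + atan(z/3).


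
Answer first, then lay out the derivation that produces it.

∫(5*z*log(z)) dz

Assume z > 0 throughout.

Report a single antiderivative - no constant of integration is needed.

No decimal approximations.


The answer is 5*z**2*log(z)/2 - 5*z**2/4.
Step 1. Integrate ∫(5*z*log(z)) dz by parts with u = log(z), dv = (5*z) dz, so v = 5*z**2/2 [assuming z > 0]: now 5*z**2*log(z)/2 + ∫(-5*z/2) dz.
Step 2. Evaluate the standard form: now 5*z**2*log(z)/2 - 5*z**2/4.
Answer: 5*z**2*log(z)/2 - 5*z**2/4.


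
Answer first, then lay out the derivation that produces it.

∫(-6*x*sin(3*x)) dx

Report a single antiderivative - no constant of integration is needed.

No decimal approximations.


The answer is 2*x*cos(3*x) - 2*sin(3*x)/3.
Step 1. Integrate ∫(-6*x*sin(3*x)) dx by parts with u = x, dv = (-6*sin(3*x)) dx, so v = 2*cos(3*x): now 2*x*cos(3*x) + ∫(-2*cos(3*x)) dx.
Step 2. Evaluate the standard form: now 2*x*cos(3*x) - 2*sin(3*x)/3.
Answer: 2*x*cos(3*x) - 2*sin(3*x)/3.


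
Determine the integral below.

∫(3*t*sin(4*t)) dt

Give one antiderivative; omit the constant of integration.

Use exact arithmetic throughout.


Answer: -3*t*cos(4*t)/4 + 3*sin(4*t)/16.


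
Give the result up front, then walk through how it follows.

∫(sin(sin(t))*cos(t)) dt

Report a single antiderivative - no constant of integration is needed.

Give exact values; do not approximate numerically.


The answer is -cos(sin(t)).
Step 1. Substitute u = sin(t), turning ∫(sin(sin(t))*cos(t)) dt into ∫(sin(u)) du: now ∫(sin(u)) du.
Step 2. Evaluate the standard form: now -cos(u).
Step 3. Substitute back u = sin(t): now -cos(sin(t)).
Answer: -cos(sin(t)).


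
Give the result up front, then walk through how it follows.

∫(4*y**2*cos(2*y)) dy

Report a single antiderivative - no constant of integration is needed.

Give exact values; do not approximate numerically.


The answer is 2*y**2*sin(2*y) + 2*y*cos(2*y) - sin(2*y).
Step 1. Integrate ∫(4*y**2*cos(2*y)) dy by parts with u = y**2, dv = (4*cos(2*y)) dy, so v = 2*sin(2*y): now 2*y**2*sin(2*y) + ∫(-4*y*sin(2*y)) dy.
Step 2. Integrate ∫(-4*y*sin(2*y)) dy by parts with u = y, dv = (-4*sin(2*y)) dy, so v = 2*cos(2*y): now 2*y**2*sin(2*y) + 2*y*cos(2*y) + ∫(-2*cos(2*y)) dy.
Step 3. Evaluate the standard form: now 2*y**2*sin(2*y) + 2*y*cos(2*y) - sin(2*y).
Answer: 2*y**2*sin(2*y) + 2*y*cos(2*y) - sin(2*y).


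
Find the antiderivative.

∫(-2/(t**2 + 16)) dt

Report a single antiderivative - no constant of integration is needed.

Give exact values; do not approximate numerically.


Answer: -atan(t/4)/2.


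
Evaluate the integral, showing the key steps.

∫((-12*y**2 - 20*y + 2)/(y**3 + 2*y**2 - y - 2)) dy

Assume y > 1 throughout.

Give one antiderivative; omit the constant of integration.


Step 1. Decompose ∫((-12*y**2 - 20*y + 2)/(y**3 + 2*y**2 - y - 2)) dy by partial fractions, (-12*y**2 - 20*y + 2)/(y**3 + 2*y**2 - y - 2) = -2/(y + 2) - 5/(y + 1) - 5/(y - 1): now ∫(-5/(y - 1)) dy + ∫(-5/(y + 1)) dy + ∫(-2/(y + 2)) dy.
Step 2. Evaluate the standard form [assuming y > -2]: now -2*log(y + 2) + ∫(-5/(y - 1)) dy + ∫(-5/(y + 1)) dy.
Step 3. Evaluate the standard form [assuming y > 1]: now -5*log(y - 1) - 2*log(y + 2) + ∫(-5/(y + 1)) dy.
Step 4. Evaluate the standard form [assuming y > -1]: now -5*log(y - 1) - 5*log(y + 1) - 2*log(y + 2).
Answer: -5*log(y - 1) - 5*log(y + 1) - 2*log(y + 2).


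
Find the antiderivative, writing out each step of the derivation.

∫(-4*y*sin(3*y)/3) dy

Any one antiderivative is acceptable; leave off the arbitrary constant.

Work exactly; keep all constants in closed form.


Step 1. Integrate ∫(-4*y*sin(3*y)/3) dy by parts with u = y, dv = (-4*sin(3*y)/3) dy, so v = 4*cos(3*y)/9: now 4*y*cos(3*y)/9 + ∫(-4*cos(3*y)/9) dy.
Step 2. Evaluate the standard form: now 4*y*cos(3*y)/9 - 4*sin(3*y)/27.
Answer: 4*y*cos(3*y)/9 - 4*sin(3*y)/27.


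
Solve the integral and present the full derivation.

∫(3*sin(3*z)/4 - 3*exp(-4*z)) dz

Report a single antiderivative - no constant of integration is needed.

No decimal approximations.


Step 1. Rewrite: now ∫(-3*exp(-4*z)) dz + ∫(3*sin(3*z)/4) dz.
Step 2. Evaluate the standard form: now ∫(3*sin(3*z)/4) dz + 3*exp(-4*z)/4.
Step 3. Evaluate the standard form: now -cos(3*z)/4 + 3*exp(-4*z)/4.
Answer: -cos(3*z)/4 + 3*exp(-4*z)/4.


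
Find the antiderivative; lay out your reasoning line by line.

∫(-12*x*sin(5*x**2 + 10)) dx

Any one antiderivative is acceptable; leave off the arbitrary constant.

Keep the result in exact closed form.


Step 1. Substitute u = x**2 + 2, turning ∫(-12*x*sin(5*x**2 + 10)) dx into ∫(-6*sin(5*u)) du: now ∫(-6*sin(5*u)) du.
Step 2. Evaluate the standard form: now 6*cos(5*u)/5.
Step 3. Substitute back u = x**2 + 2: now 6*cos(5*x**2 + 10)/5.
Answer: 6*cos(5*x**2 + 10)/5.


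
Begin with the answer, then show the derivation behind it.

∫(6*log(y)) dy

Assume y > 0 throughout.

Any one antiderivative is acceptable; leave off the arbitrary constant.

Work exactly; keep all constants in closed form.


The answer is 6*y*log(y) - 6*y.
Step 1. Integrate ∫(6*log(y)) dy by parts with u = log(y), dv = (6) dy, so v = 6*y [assuming y > 0]: now 6*y*log(y) + ∫(-6) dy.
Step 2. Evaluate the standard form: now 6*y*log(y) - 6*y.
Answer: 6*y*log(y) - 6*y.


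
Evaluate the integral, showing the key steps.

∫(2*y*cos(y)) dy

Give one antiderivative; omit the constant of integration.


Step 1. Integrate ∫(2*y*cos(y)) dy by parts with u = y, dv = (2*cos(y)) dy, so v = 2*sin(y): now 2*y*sin(y) + ∫(-2*sin(y)) dy.
Step 2. Evaluate the standard form: now 2*y*sin(y) + 2*cos(y).
Answer: 2*y*sin(y) + 2*cos(y).


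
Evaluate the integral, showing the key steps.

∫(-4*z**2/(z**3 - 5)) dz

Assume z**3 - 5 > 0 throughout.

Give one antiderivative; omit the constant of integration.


Step 1. Substitute u = z**3 - 5, turning ∫(-4*z**2/(z**3 - 5)) dz into ∫(-4/(3*u)) du: now ∫(-4/(3*u)) du.
Step 2. Evaluate the standard form [assuming u > 0]: now -4*log(u)/3.
Step 3. Substitute back u = z**3 - 5: now -4*log(z**3 - 5)/3.
Answer: -4*log(z**3 - 5)/3.


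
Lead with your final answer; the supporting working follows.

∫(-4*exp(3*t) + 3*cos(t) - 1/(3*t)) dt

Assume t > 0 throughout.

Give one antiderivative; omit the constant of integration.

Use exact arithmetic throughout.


The answer is -4*exp(3*t)/3 - log(t)/3 + 3*sin(t).
Step 1. Rewrite: now ∫(-1/(3*t)) dt + ∫(-4*exp(3*t)) dt + ∫(3*cos(t)) dt.
Step 2. Evaluate the standard form: now -4*exp(3*t)/3 + ∫(-1/(3*t)) dt + ∫(3*cos(t)) dt.
Step 3. Evaluate the standard form: now -4*exp(3*t)/3 + 3*sin(t) + ∫(-1/(3*t)) dt.
Step 4. Evaluate the standard form [assuming t > 0]: now -4*exp(3*t)/3 - log(t)/3 + 3*sin(t).
Answer: -4*exp(3*t)/3 - log(t)/3 + 3*sin(t).


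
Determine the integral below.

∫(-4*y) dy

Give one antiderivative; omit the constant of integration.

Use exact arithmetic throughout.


Answer: -2*y**2.


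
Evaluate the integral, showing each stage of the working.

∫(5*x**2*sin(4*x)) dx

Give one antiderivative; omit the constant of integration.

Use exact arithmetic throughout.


Step 1. Integrate ∫(5*x**2*sin(4*x)) dx by parts with u = x**2, dv = (5*sin(4*x)) dx, so v = -5*cos(4*x)/4: now -5*x**2*cos(4*x)/4 + ∫(5*x*cos(4*x)/2) dx.
Step 2. Integrate ∫(5*x*cos(4*x)/2) dx by parts with u = x, dv = (5*cos(4*x)/2) dx, so v = 5*sin(4*x)/8: now -5*x**2*cos(4*x)/4 + 5*x*sin(4*x)/8 + ∫(-5*sin(4*x)/8) dx.
Step 3. Evaluate the standard form: now -5*x**2*cos(4*x)/4 + 5*x*sin(4*x)/8 + 5*cos(4*x)/32.
Answer: -5*x**2*cos(4*x)/4 + 5*x*sin(4*x)/8 + 5*cos(4*x)/32.


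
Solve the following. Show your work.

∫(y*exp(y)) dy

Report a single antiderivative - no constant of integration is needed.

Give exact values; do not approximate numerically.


Step 1. Integrate ∫(y*exp(y)) dy by parts with u = y, dv = (exp(y)) dy, so v = exp(y): now y*exp(y) + ∫(-exp(y)) dy.
Step 2. Evaluate the standard form: now y*exp(y) - exp(y).
Answer: y*exp(y) - exp(y).


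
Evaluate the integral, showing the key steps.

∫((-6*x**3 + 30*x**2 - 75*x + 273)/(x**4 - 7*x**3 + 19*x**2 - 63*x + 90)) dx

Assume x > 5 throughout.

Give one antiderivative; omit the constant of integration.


Step 1. Decompose ∫((-6*x**3 + 30*x**2 - 75*x + 273)/(x**4 - 7*x**3 + 19*x**2 - 63*x + 90)) dx by partial fractions, (-6*x**3 + 30*x**2 - 75*x + 273)/(x**4 - 7*x**3 + 19*x**2 - 63*x + 90) = 3/(x**2 + 9) - 5/(x - 2) - 1/(x - 5): now ∫(-1/(x - 5)) dx + ∫(-5/(x - 2)) dx + ∫(3/(x**2 + 9)) dx.
Step 2. Evaluate the standard form [assuming x > 5]: now -log(x - 5) + ∫(-5/(x - 2)) dx + ∫(3/(x**2 + 9)) dx.
Step 3. Evaluate the standard form [assuming x > 2]: now -log(x - 5) - 5*log(x - 2) + ∫(3/(x**2 + 9)) dx.
Step 4. Evaluate the standard form: now -log(x - 5) - 5*log(x - 2) + atan(x/3).
Answer: -log(x - 5) - 5*log(x - 2) + atan(x/3).


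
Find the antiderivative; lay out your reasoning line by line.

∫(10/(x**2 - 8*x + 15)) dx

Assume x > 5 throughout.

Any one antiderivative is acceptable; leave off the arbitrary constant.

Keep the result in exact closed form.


Step 1. Decompose ∫(10/(x**2 - 8*x + 15)) dx by partial fractions, 10/(x**2 - 8*x + 15) = -5/(x - 3) + 5/(x - 5): now ∫(5/(x - 5)) dx + ∫(-5/(x - 3)) dx.
Step 2. Evaluate the standard form [assuming x > 3]: now -5*log(x - 3) + ∫(5/(x - 5)) dx.
Step 3. Evaluate the standard form [assuming x > 5]: now 5*log(x - 5) - 5*log(x - 3).
Answer: 5*log(x - 5) - 5*log(x - 3).


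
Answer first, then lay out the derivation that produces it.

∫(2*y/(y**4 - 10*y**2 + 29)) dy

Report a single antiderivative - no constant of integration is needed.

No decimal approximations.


The answer is atan(y**2/2 - 5/2)/2.
Step 1. Substitute u = y**2 - 5, turning ∫(2*y/(y**4 - 10*y**2 + 29)) dy into ∫(1/(u**2 + 4)) du: now ∫(1/(u**2 + 4)) du.
Step 2. Evaluate the standard form: now atan(u/2)/2.
Step 3. Substitute back u = y**2 - 5: now atan(y**2/2 - 5/2)/2.
Answer: atan(y**2/2 - 5/2)/2.


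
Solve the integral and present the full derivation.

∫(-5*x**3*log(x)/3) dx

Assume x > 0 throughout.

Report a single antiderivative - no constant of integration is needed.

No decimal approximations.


Step 1. Integrate ∫(-5*x**3*log(x)/3) dx by parts with u = log(x), dv = (-5*x**3/3) dx, so v = -5*x**4/12 [assuming x > 0]: now -5*x**4*log(x)/12 + ∫(5*x**3/12) dx.
Step 2. Evaluate the standard form: now -5*x**4*log(x)/12 + 5*x**4/48.
Answer: -5*x**4*log(x)/12 + 5*x**4/48.


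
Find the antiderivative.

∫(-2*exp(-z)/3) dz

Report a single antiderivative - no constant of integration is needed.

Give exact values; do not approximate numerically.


Answer: 2*exp(-z)/3.


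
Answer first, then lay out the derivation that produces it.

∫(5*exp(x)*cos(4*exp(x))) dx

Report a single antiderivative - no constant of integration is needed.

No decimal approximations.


The answer is 5*sin(4*exp(x))/4.
Step 1. Substitute u = exp(x), turning ∫(5*exp(x)*cos(4*exp(x))) dx into ∫(5*cos(4*u)) du: now ∫(5*cos(4*u)) du.
Step 2. Evaluate the standard form: now 5*sin(4*u)/4.
Step 3. Substitute back u = exp(x): now 5*sin(4*exp(x))/4.
Answer: 5*sin(4*exp(x))/4.


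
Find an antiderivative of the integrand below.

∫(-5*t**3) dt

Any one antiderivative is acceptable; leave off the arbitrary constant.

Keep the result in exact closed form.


Answer: -5*t**4/4.


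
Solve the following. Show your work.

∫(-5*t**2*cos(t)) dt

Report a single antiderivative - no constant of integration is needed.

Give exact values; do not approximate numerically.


Step 1. Integrate ∫(-5*t**2*cos(t)) dt by parts with u = t**2, dv = (-5*cos(t)) dt, so v = -5*sin(t): now -5*t**2*sin(t) + ∫(10*t*sin(t)) dt.
Step 2. Integrate ∫(10*t*sin(t)) dt by parts with u = t, dv = (10*sin(t)) dt, so v = -10*cos(t): now -5*t**2*sin(t) - 10*t*cos(t) + ∫(10*cos(t)) dt.
Step 3. Evaluate the standard form: now -5*t**2*sin(t) - 10*t*cos(t) + 10*sin(t).
Answer: -5*t**2*sin(t) - 10*t*cos(t) + 10*sin(t).


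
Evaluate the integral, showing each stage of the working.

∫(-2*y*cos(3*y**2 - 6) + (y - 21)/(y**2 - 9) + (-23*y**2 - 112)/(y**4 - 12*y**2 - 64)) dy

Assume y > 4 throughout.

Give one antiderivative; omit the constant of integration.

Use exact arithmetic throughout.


Step 1. Rewrite: now ∫(-2*y*cos(3*y**2 - 6)) dy + ∫((y - 21)/(y**2 - 9)) dy + ∫((-23*y**2 - 112)/(y**4 - 12*y**2 - 64)) dy.
Step 2. Decompose ∫((-23*y**2 - 112)/(y**4 - 12*y**2 - 64)) dy by partial fractions, (-23*y**2 - 112)/(y**4 - 12*y**2 - 64) = 1/(y**2 + 4) + 3/(y + 4) - 3/(y - 4): now ∫(-2*y*cos(3*y**2 - 6)) dy + ∫((y - 21)/(y**2 - 9)) dy + ∫(-3/(y - 4)) dy + ∫(3/(y + 4)) dy + ∫(1/(y**2 + 4)) dy.
Step 3. Evaluate the standard form [assuming y > 4]: now -3*log(y - 4) + ∫(-2*y*cos(3*y**2 - 6)) dy + ∫((y - 21)/(y**2 - 9)) dy + ∫(3/(y + 4)) dy + ∫(1/(y**2 + 4)) dy.
Step 4. Evaluate the standard form [assuming y > -4]: now -3*log(y - 4) + 3*log(y + 4) + ∫(-2*y*cos(3*y**2 - 6)) dy + ∫((y - 21)/(y**2 - 9)) dy + ∫(1/(y**2 + 4)) dy.
Step 5. Evaluate the standard form: now -3*log(y - 4) + 3*log(y + 4) + atan(y/2)/2 + ∫(-2*y*cos(3*y**2 - 6)) dy + ∫((y - 21)/(y**2 - 9)) dy.
Step 6. Decompose ∫((y - 21)/(y**2 - 9)) dy by partial fractions, (y - 21)/(y**2 - 9) = 4/(y + 3) - 3/(y - 3): now -3*log(y - 4) + 3*log(y + 4) + atan(y/2)/2 + ∫(-2*y*cos(3*y**2 - 6)) dy + ∫(-3/(y - 3)) dy + ∫(4/(y + 3)) dy.
Step 7. Evaluate the standard form [assuming y > 3]: now -3*log(y - 4) - 3*log(y - 3) + 3*log(y + 4) + atan(y/2)/2 + ∫(-2*y*cos(3*y**2 - 6)) dy + ∫(4/(y + 3)) dy.
Step 8. Evaluate the standard form [assuming y > -3]: now -3*log(y - 4) - 3*log(y - 3) + 4*log(y + 3) + 3*log(y + 4) + atan(y/2)/2 + ∫(-2*y*cos(3*y**2 - 6)) dy.
Step 9. Substitute u = y**2 - 2, turning ∫(-2*y*cos(3*y**2 - 6)) dy into ∫(-cos(3*u)) du: now -3*log(y - 4) - 3*log(y - 3) + 4*log(y + 3) + 3*log(y + 4) + atan(y/2)/2 + ∫(-cos(3*u)) du.
Step 10. Evaluate the standard form: now -3*log(y - 4) - 3*log(y - 3) + 4*log(y + 3) + 3*log(y + 4) - sin(3*u)/3 + atan(y/2)/2.
Step 11. Substitute back u = y**2 - 2: now -3*log(y - 4) - 3*log(y - 3) + 4*log(y + 3) + 3*log(y + 4) - sin(3*y**2 - 6)/3 + atan(y/2)/2.
Answer: -3*log(y - 4) - 3*log(y - 3) + 4*log(y + 3) + 3*log(y + 4) - sin(3*y**2 - 6)/3 + atan(y/2)/2.


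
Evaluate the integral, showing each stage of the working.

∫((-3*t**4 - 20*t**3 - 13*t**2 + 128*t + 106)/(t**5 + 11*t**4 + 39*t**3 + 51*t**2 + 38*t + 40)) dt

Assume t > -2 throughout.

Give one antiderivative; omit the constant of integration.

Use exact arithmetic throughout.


Step 1. Decompose ∫((-3*t**4 - 20*t**3 - 13*t**2 + 128*t + 106)/(t**5 + 11*t**4 + 39*t**3 + 51*t**2 + 38*t + 40)) dt by partial fractions, (-3*t**4 - 20*t**3 - 13*t**2 + 128*t + 106)/(t**5 + 11*t**4 + 39*t**3 + 51*t**2 + 38*t + 40) = 4/(t**2 + 1) - 3/(t + 5) + 3/(t + 4) - 3/(t + 2): now ∫(-3/(t + 2)) dt + ∫(3/(t + 4)) dt + ∫(-3/(t + 5)) dt + ∫(4/(t**2 + 1)) dt.
Step 2. Evaluate the standard form [assuming t > -4]: now 3*log(t + 4) + ∫(-3/(t + 2)) dt + ∫(-3/(t + 5)) dt + ∫(4/(t**2 + 1)) dt.
Step 3. Evaluate the standard form [assuming t > -2]: now -3*log(t + 2) + 3*log(t + 4) + ∫(-3/(t + 5)) dt + ∫(4/(t**2 + 1)) dt.
Step 4. Evaluate the standard form [assuming t > -5]: now -3*log(t + 2) + 3*log(t + 4) - 3*log(t + 5) + ∫(4/(t**2 + 1)) dt.
Step 5. Evaluate the standard form: now -3*log(t + 2) + 3*log(t + 4) - 3*log(t + 5) + 4*atan(t).
Answer: -3*log(t + 2) + 3*log(t + 4) - 3*log(t + 5) + 4*atan(t).


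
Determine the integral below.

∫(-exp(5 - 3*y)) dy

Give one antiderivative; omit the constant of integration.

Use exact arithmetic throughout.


Answer: exp(5 - 3*y)/3.


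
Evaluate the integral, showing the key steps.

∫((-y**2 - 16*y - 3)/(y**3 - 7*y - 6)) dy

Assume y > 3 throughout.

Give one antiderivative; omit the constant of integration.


Step 1. Decompose ∫((-y**2 - 16*y - 3)/(y**3 - 7*y - 6)) dy by partial fractions, (-y**2 - 16*y - 3)/(y**3 - 7*y - 6) = 5/(y + 2) - 3/(y + 1) - 3/(y - 3): now ∫(-3/(y - 3)) dy + ∫(-3/(y + 1)) dy + ∫(5/(y + 2)) dy.
Step 2. Evaluate the standard form [assuming y > -1]: now -3*log(y + 1) + ∫(-3/(y - 3)) dy + ∫(5/(y + 2)) dy.
Step 3. Evaluate the standard form [assuming y > 3]: now -3*log(y - 3) - 3*log(y + 1) + ∫(5/(y + 2)) dy.
Step 4. Evaluate the standard form [assuming y > -2]: now -3*log(y - 3) - 3*log(y + 1) + 5*log(y + 2).
Answer: -3*log(y - 3) - 3*log(y + 1) + 5*log(y + 2).


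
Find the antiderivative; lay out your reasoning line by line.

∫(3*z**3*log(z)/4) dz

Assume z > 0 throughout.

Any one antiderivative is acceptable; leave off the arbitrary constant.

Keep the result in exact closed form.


Step 1. Integrate ∫(3*z**3*log(z)/4) dz by parts with u = log(z), dv = (3*z**3/4) dz, so v = 3*z**4/16 [assuming z > 0]: now 3*z**4*log(z)/16 + ∫(-3*z**3/16) dz.
Step 2. Evaluate the standard form: now 3*z**4*log(z)/16 - 3*z**4/64.
Answer: 3*z**4*log(z)/16 - 3*z**4/64.


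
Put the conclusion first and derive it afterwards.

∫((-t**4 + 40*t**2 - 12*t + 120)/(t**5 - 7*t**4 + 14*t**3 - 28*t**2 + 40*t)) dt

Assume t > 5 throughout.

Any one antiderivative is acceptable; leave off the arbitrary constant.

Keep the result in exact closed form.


The answer is 3*log(t) + log(t - 5) - 5*log(t - 2) - atan(t/2).
Step 1. Decompose ∫((-t**4 + 40*t**2 - 12*t + 120)/(t**5 - 7*t**4 + 14*t**3 - 28*t**2 + 40*t)) dt by partial fractions, (-t**4 + 40*t**2 - 12*t + 120)/(t**5 - 7*t**4 + 14*t**3 - 28*t**2 + 40*t) = -2/(t**2 + 4) - 5/(t - 2) + 1/(t - 5) + 3/t: now ∫(3/t) dt + ∫(1/(t - 5)) dt + ∫(-5/(t - 2)) dt + ∫(-2/(t**2 + 4)) dt.
Step 2. Evaluate the standard form [assuming t > 0]: now 3*log(t) + ∫(1/(t - 5)) dt + ∫(-5/(t - 2)) dt + ∫(-2/(t**2 + 4)) dt.
Step 3. Evaluate the standard form [assuming t > 2]: now 3*log(t) - 5*log(t - 2) + ∫(1/(t - 5)) dt + ∫(-2/(t**2 + 4)) dt.
Step 4. Evaluate the standard form [assuming t > 5]: now 3*log(t) + log(t - 5) - 5*log(t - 2) + ∫(-2/(t**2 + 4)) dt.
Step 5. Evaluate the standard form: now 3*log(t) + log(t - 5) - 5*log(t - 2) - atan(t/2).
Answer: 3*log(t) + log(t - 5) - 5*log(t - 2) - atan(t/2).


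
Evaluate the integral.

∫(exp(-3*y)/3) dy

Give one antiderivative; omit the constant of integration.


Answer: -exp(-3*y)/9.


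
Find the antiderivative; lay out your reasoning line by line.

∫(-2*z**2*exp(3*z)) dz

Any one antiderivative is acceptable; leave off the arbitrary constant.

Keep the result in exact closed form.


Step 1. Integrate ∫(-2*z**2*exp(3*z)) dz by parts with u = z**2, dv = (-2*exp(3*z)) dz, so v = -2*exp(3*z)/3: now -2*z**2*exp(3*z)/3 + ∫(4*z*exp(3*z)/3) dz.
Step 2. Integrate ∫(4*z*exp(3*z)/3) dz by parts with u = z, dv = (4*exp(3*z)/3) dz, so v = 4*exp(3*z)/9: now -2*z**2*exp(3*z)/3 + 4*z*exp(3*z)/9 + ∫(-4*exp(3*z)/9) dz.
Step 3. Evaluate the standard form: now -2*z**2*exp(3*z)/3 + 4*z*exp(3*z)/9 - 4*exp(3*z)/27.
Answer: -2*z**2*exp(3*z)/3 + 4*z*exp(3*z)/9 - 4*exp(3*z)/27.


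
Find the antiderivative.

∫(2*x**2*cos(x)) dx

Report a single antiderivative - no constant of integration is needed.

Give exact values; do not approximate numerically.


Answer: 2*x**2*sin(x) + 4*x*cos(x) - 4*sin(x).


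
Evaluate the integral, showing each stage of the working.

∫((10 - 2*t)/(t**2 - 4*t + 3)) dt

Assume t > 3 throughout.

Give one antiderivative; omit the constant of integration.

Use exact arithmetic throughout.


Step 1. Decompose ∫((10 - 2*t)/(t**2 - 4*t + 3)) dt by partial fractions, (10 - 2*t)/(t**2 - 4*t + 3) = -4/(t - 1) + 2/(t - 3): now ∫(2/(t - 3)) dt + ∫(-4/(t - 1)) dt.
Step 2. Evaluate the standard form [assuming t > 3]: now 2*log(t - 3) + ∫(-4/(t - 1)) dt.
Step 3. Evaluate the standard form [assuming t > 1]: now 2*log(t - 3) - 4*log(t - 1).
Answer: 2*log(t - 3) - 4*log(t - 1).
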